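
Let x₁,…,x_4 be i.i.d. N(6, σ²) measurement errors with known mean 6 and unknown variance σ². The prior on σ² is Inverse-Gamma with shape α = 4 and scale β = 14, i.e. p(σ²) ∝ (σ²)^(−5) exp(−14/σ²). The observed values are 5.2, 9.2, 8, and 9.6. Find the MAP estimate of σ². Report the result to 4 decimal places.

Sum of squared deviations about the known mean: SS = (5.2−6)² + (9.2−6)² + (8−6)² + (9.6−6)² = 27.84.
The Normal likelihood contributes (σ²)^(−n/2) exp(−SS/(2σ²)), so the posterior is Inverse-Gamma(α + n/2, β + SS/2) = Inverse-Gamma(6, 27.92).
The mode of Inverse-Gamma(a, b) is b/(a+1) = 27.92/7 ≈ 3.9886.

σ̂²_MAP = 3.9886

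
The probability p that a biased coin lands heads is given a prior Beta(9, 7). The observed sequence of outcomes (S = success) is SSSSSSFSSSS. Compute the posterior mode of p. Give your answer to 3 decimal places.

Prior: Beta(9, 7).
Data: 10 successes in 11 trials (from the sequence). The binomial likelihood contributes p^10(1−p)^1, so the posterior is Beta(9+10, 7+1) = Beta(19, 8).
For Beta(a, b) with a, b > 1 the mode is (a−1)/(a+b−2) = 18/25 ≈ 0.720.

p̂_MAP = 0.720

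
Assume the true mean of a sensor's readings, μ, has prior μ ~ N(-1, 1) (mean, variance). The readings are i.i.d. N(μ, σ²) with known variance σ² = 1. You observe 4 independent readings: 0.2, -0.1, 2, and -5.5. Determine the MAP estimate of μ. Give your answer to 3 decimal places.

μ̂_MAP = -0.880

n = 4; x̄ = (0.2 + (-0.1) + 2 + (-5.5))/4 = -3.4/4 = -0.85.
For a Normal prior and Normal likelihood with known variance, the posterior is Normal; its mode equals its mean, the precision-weighted average.
Prior precision 1/σ₀² = 1/1 = 1; data precision n/σ² = 4/1 = 4.
μ̂ = (1·(-1) + 4·(-0.85)) / (1 + 4) = (-4.4)/5 = -0.880.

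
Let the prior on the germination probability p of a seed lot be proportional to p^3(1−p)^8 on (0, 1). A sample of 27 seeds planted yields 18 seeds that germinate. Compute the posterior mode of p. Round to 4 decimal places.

The prior density ∝ p^3(1−p)^8 is the kernel of Beta(4, 9).
Data: 18 successes in 27 trials. The binomial likelihood contributes p^18(1−p)^9, so the posterior is Beta(4+18, 9+9) = Beta(22, 18).
For Beta(a, b) with a, b > 1 the mode is (a−1)/(a+b−2) = 21/38 ≈ 0.5526.

p̂_MAP = 0.5526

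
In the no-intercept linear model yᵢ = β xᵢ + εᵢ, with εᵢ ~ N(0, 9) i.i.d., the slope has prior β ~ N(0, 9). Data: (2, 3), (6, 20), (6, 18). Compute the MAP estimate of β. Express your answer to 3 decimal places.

log p(β | y) = −Σ(yᵢ − βxᵢ)²/(2·9) − β²/(2·9) + const.
Setting the derivative to zero: Σxᵢ(yᵢ − βxᵢ)/9 − β/9 = 0, so β = Σxᵢyᵢ / (Σxᵢ² + σ²/τ²).
Σxᵢyᵢ = 2·3 + 6·20 + 6·18 = 234; Σxᵢ² = 76; σ²/τ² = 1.
β̂_MAP = 234 / (76 + 1) = 234/77 ≈ 3.039.

β̂_MAP = 3.039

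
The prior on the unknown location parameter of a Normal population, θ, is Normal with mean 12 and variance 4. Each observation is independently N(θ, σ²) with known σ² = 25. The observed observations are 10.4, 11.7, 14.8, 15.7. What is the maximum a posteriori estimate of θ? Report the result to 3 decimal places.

θ̂_MAP = 12.449

n = 4; x̄ = (10.4 + 11.7 + 14.8 + 15.7)/4 = 52.6/4 = 13.15.
For a Normal prior and Normal likelihood with known variance, the posterior is Normal; its mode equals its mean, the precision-weighted average.
Prior precision 1/σ₀² = 1/4 = 0.25; data precision n/σ² = 4/25 = 0.16.
θ̂ = (0.25·12 + 0.16·13.15) / (0.25 + 0.16) = 5.104/0.41 = 2552/205 ≈ 12.449.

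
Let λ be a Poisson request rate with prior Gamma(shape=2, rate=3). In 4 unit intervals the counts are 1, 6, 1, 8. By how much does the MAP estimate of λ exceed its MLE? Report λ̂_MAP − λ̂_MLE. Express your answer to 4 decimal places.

MAP − MLE = -1.5714

Σxᵢ = 16. Posterior is Gamma(18, 7); MAP = (18−1)/7 = 17/7 ≈ 2.42857.
MLE = x̄ = 16/4 ≈ 4.00000.
Difference = 17/7 − 16/4 = -11/7 ≈ -1.5714.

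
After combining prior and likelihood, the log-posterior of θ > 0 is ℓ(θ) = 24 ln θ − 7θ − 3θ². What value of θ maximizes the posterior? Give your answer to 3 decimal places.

θ̂_MAP = 1.500

ℓ'(θ) = 24/θ − 7 − 6θ. Setting this to zero and multiplying by θ: 6θ² + 7θ − 24 = 0.
θ = (−7 + √(7² + 4·6·24)) / (2·6) = (−7 + √625) / 12 = (−7 + 25)/12 = 3/2.
ℓ''(θ) = −24/θ² − 6 < 0, confirming a maximum.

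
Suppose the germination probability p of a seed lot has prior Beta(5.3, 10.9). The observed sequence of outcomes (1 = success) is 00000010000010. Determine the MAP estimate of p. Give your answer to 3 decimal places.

p̂_MAP = 0.223

Prior: Beta(5.3, 10.9).
Data: 2 successes in 14 trials (from the sequence). The binomial likelihood contributes p^2(1−p)^12, so the posterior is Beta(5.3+2, 10.9+12) = Beta(7.3, 22.9).
For Beta(a, b) with a, b > 1 the mode is (a−1)/(a+b−2) = 6.3/28.2 ≈ 0.223.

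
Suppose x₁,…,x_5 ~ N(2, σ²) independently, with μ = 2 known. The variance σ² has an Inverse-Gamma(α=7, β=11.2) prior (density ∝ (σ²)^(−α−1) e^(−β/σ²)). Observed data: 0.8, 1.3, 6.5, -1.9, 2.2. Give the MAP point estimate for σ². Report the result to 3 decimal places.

σ̂²_MAP = 2.849

Sum of squared deviations about the known mean: SS = (0.8−2)² + (1.3−2)² + (6.5−2)² + (-1.9−2)² + (2.2−2)² = 37.43.
The Normal likelihood contributes (σ²)^(−n/2) exp(−SS/(2σ²)), so the posterior is Inverse-Gamma(α + n/2, β + SS/2) = Inverse-Gamma(9.5, 29.915).
The mode of Inverse-Gamma(a, b) is b/(a+1) = 29.915/10.5 ≈ 2.849.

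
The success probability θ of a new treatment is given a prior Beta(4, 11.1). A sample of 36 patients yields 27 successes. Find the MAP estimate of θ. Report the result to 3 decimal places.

Prior: Beta(4, 11.1).
Data: 27 successes in 36 trials. The binomial likelihood contributes θ^27(1−θ)^9, so the posterior is Beta(4+27, 11.1+9) = Beta(31, 20.1).
For Beta(a, b) with a, b > 1 the mode is (a−1)/(a+b−2) = 30/49.1 ≈ 0.611.

θ̂_MAP = 0.611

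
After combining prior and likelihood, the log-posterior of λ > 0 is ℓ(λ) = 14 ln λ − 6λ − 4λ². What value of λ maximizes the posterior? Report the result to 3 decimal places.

ℓ'(λ) = 14/λ − 6 − 8λ. Setting this to zero and multiplying by λ: 8λ² + 6λ − 14 = 0.
λ = (−6 + √(6² + 4·8·14)) / (2·8) = (−6 + √484) / 16 = (−6 + 22)/16 = 1.
ℓ''(λ) = −14/λ² − 8 < 0, confirming a maximum.

λ̂_MAP = 1.000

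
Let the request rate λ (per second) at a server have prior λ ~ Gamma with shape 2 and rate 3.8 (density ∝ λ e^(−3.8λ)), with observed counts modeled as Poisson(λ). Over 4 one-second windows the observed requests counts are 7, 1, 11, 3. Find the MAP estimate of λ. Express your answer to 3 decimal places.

Σxᵢ = 7+1+11+3 = 22, with n = 4.
Posterior ∝ λe^(−3.8λ) · λ^22e^(−4λ) = λ^23e^(−7.8λ), i.e. Gamma(shape=24, rate=7.8).
The mode of a Gamma(a, b) with a ≥ 1 (shape–rate) is (a−1)/b = 23/7.8 ≈ 2.949.

λ̂_MAP = 2.949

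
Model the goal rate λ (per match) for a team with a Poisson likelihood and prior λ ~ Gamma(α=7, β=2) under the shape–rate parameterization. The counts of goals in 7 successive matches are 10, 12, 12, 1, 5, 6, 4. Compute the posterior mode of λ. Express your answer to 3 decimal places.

λ̂_MAP = 6.222

Σxᵢ = 10+12+12+1+5+6+4 = 50, with n = 7.
Posterior ∝ λ^6e^(−2λ) · λ^50e^(−7λ) = λ^56e^(−9λ), i.e. Gamma(shape=57, rate=9).
The mode of a Gamma(a, b) with a ≥ 1 (shape–rate) is (a−1)/b = 56/9 ≈ 6.222.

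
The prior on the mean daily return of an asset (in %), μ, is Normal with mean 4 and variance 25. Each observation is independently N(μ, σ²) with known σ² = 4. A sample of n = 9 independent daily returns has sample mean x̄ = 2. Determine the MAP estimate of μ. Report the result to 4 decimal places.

n = 9, x̄ = 2.
For a Normal prior and Normal likelihood with known variance, the posterior is Normal; its mode equals its mean, the precision-weighted average.
Prior precision 1/σ₀² = 1/25 = 0.04; data precision n/σ² = 9/4 = 2.25.
μ̂ = (0.04·4 + 2.25·2) / (0.04 + 2.25) = 4.66/2.29 = 466/229 ≈ 2.0349.

μ̂_MAP = 2.0349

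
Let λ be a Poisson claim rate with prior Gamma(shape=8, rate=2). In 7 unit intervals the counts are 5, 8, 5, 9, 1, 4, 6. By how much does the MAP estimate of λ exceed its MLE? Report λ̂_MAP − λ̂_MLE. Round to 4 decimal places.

MAP − MLE = -0.4286

Σxᵢ = 38. Posterior is Gamma(46, 9); MAP = (46−1)/9 = 45/9 ≈ 5.00000.
MLE = x̄ = 38/7 ≈ 5.42857.
Difference = 45/9 − 38/7 = -3/7 ≈ -0.4286.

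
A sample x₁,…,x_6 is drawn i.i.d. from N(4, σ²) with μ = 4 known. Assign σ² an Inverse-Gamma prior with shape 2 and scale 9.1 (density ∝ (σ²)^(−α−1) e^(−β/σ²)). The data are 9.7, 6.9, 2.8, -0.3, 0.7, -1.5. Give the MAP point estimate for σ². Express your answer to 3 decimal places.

Sum of squared deviations about the known mean: SS = (9.7−4)² + (6.9−4)² + (2.8−4)² + (-0.3−4)² + (0.7−4)² + (-1.5−4)² = 101.97.
The Normal likelihood contributes (σ²)^(−n/2) exp(−SS/(2σ²)), so the posterior is Inverse-Gamma(α + n/2, β + SS/2) = Inverse-Gamma(5, 60.085).
The mode of Inverse-Gamma(a, b) is b/(a+1) = 60.085/6 ≈ 10.014.

σ̂²_MAP = 10.014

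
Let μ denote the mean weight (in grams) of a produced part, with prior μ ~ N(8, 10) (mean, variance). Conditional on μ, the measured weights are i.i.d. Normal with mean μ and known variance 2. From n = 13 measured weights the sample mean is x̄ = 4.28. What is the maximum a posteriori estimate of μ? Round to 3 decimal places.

n = 13, x̄ = 4.28.
For a Normal prior and Normal likelihood with known variance, the posterior is Normal; its mode equals its mean, the precision-weighted average.
Prior precision 1/σ₀² = 1/10 = 0.1; data precision n/σ² = 13/2 = 6.5.
μ̂ = (0.1·8 + 6.5·4.28) / (0.1 + 6.5) = 28.62/6.6 = 477/110 ≈ 4.336.

μ̂_MAP = 4.336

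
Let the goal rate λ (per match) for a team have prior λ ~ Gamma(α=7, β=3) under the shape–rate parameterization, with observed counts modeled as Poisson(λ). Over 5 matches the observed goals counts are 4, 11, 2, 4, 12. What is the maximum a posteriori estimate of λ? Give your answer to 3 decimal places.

Σxᵢ = 4+11+2+4+12 = 33, with n = 5.
Posterior ∝ λ^6e^(−3λ) · λ^33e^(−5λ) = λ^39e^(−8λ), i.e. Gamma(shape=40, rate=8).
The mode of a Gamma(a, b) with a ≥ 1 (shape–rate) is (a−1)/b = 39/8 ≈ 4.875.

λ̂_MAP = 4.875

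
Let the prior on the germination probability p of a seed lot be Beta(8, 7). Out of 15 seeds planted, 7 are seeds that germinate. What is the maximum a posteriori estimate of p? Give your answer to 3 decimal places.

p̂_MAP = 0.500

Prior: Beta(8, 7).
Data: 7 successes in 15 trials. The binomial likelihood contributes p^7(1−p)^8, so the posterior is Beta(8+7, 7+8) = Beta(15, 15).
For Beta(a, b) with a, b > 1 the mode is (a−1)/(a+b−2) = 14/28 ≈ 0.500.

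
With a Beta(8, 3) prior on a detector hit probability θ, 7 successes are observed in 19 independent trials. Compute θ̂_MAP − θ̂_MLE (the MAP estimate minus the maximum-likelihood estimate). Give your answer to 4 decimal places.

MAP − MLE = 0.1316

Posterior is Beta(15, 15); MAP = (15−1)/(30−2) = 14/28 ≈ 0.50000.
MLE ignores the prior: θ̂_MLE = k/n = 7/19 ≈ 0.36842.
Difference = 14/28 − 7/19 = 5/38 ≈ 0.1316.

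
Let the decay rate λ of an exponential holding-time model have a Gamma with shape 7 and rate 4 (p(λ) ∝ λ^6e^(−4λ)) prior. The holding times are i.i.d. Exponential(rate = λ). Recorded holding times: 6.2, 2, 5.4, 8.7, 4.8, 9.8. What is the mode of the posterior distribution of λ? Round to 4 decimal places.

The Exponential(rate=λ) likelihood is ∝ λ^n e^(−λΣtᵢ). Here n = 6 and Σtᵢ = 6.2 + 2 + 5.4 + 8.7 + 4.8 + 9.8 = 36.9.
Posterior ∝ λ^6e^(−4λ) · λ^6e^(−36.9λ) = λ^12e^(−40.9λ), i.e. Gamma(13, 40.9).
Mode = (a−1)/b = 12/40.9 ≈ 0.2934.

λ̂_MAP = 0.2934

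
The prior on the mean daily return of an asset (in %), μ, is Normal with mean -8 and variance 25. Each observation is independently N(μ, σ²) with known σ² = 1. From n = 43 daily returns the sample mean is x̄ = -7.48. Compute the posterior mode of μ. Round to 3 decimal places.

μ̂_MAP = -7.480

n = 43, x̄ = -7.48.
For a Normal prior and Normal likelihood with known variance, the posterior is Normal; its mode equals its mean, the precision-weighted average.
Prior precision 1/σ₀² = 1/25 = 0.04; data precision n/σ² = 43/1 = 43.
μ̂ = (0.04·(-8) + 43·(-7.48)) / (0.04 + 43) = (-321.96)/43.04 = -8049/1076 ≈ -7.480.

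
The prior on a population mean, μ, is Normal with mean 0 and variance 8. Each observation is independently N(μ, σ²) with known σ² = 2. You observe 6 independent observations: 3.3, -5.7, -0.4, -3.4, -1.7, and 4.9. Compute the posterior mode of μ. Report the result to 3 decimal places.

n = 6; x̄ = (3.3 + (-5.7) + (-0.4) + (-3.4) + (-1.7) + 4.9)/6 = -3/6 = -0.5.
For a Normal prior and Normal likelihood with known variance, the posterior is Normal; its mode equals its mean, the precision-weighted average.
Prior precision 1/σ₀² = 1/8 = 0.125; data precision n/σ² = 6/2 = 3.
μ̂ = (0.125·0 + 3·(-0.5)) / (0.125 + 3) = (-1.5)/3.125 = -0.480.

μ̂_MAP = -0.480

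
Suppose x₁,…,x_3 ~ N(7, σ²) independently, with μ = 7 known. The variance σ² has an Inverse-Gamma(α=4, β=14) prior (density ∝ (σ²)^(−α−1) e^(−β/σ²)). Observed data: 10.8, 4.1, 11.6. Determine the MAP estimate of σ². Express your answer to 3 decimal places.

Sum of squared deviations about the known mean: SS = (10.8−7)² + (4.1−7)² + (11.6−7)² = 44.01.
The Normal likelihood contributes (σ²)^(−n/2) exp(−SS/(2σ²)), so the posterior is Inverse-Gamma(α + n/2, β + SS/2) = Inverse-Gamma(5.5, 36.005).
The mode of Inverse-Gamma(a, b) is b/(a+1) = 36.005/6.5 ≈ 5.539.

σ̂²_MAP = 5.539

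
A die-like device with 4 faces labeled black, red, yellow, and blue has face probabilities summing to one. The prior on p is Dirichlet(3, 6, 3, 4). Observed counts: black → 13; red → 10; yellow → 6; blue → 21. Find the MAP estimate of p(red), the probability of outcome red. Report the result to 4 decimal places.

MAP estimate of p(red) = 0.2419

The posterior is Dirichlet(αᵢ + nᵢ) = Dirichlet(16, 16, 9, 25).
For a Dirichlet(a₁,…,a_K) with all aᵢ > 1, the mode has j-th component (aⱼ − 1)/(Σaᵢ − K).
Here Σaᵢ = 66 and K = 4, so p(red) = (16 − 1)/(66 − 4) = 15/62 ≈ 0.2419.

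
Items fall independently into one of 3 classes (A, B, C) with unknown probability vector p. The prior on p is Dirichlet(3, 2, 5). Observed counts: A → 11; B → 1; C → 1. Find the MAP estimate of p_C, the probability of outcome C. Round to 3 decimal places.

MAP estimate of p_C = 0.250

The posterior is Dirichlet(αᵢ + nᵢ) = Dirichlet(14, 3, 6).
For a Dirichlet(a₁,…,a_K) with all aᵢ > 1, the mode has j-th component (aⱼ − 1)/(Σaᵢ − K).
Here Σaᵢ = 23 and K = 3, so p_C = (6 − 1)/(23 − 3) = 5/20 ≈ 0.250.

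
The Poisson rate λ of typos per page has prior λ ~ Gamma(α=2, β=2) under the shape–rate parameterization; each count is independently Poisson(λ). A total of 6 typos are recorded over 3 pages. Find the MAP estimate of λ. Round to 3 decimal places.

Σxᵢ = 6, n = 3.
Posterior ∝ λe^(−2λ) · λ^6e^(−3λ) = λ^7e^(−5λ), i.e. Gamma(shape=8, rate=5).
The mode of a Gamma(a, b) with a ≥ 1 (shape–rate) is (a−1)/b = 7/5 ≈ 1.400.

λ̂_MAP = 1.400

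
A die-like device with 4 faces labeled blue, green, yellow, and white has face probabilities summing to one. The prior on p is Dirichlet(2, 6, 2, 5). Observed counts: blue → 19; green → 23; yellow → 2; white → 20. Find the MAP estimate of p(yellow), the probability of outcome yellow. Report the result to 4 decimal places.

MAP estimate of p(yellow) = 0.0400

The posterior is Dirichlet(αᵢ + nᵢ) = Dirichlet(21, 29, 4, 25).
For a Dirichlet(a₁,…,a_K) with all aᵢ > 1, the mode has j-th component (aⱼ − 1)/(Σaᵢ − K).
Here Σaᵢ = 79 and K = 4, so p(yellow) = (4 − 1)/(79 − 4) = 3/75 ≈ 0.0400.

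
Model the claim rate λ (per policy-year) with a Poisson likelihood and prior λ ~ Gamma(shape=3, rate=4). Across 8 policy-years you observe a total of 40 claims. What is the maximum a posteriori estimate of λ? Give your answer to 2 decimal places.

Σxᵢ = 40, n = 8.
Posterior ∝ λ^2e^(−4λ) · λ^40e^(−8λ) = λ^42e^(−12λ), i.e. Gamma(shape=43, rate=12).
The mode of a Gamma(a, b) with a ≥ 1 (shape–rate) is (a−1)/b = 42/12 ≈ 3.50.

λ̂_MAP = 3.50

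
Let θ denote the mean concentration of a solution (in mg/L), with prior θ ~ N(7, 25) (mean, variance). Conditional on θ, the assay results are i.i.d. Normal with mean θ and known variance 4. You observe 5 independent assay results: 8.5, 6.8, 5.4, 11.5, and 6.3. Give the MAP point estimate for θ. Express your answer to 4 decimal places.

n = 5; x̄ = (8.5 + 6.8 + 5.4 + 11.5 + 6.3)/5 = 38.5/5 = 7.7.
For a Normal prior and Normal likelihood with known variance, the posterior is Normal; its mode equals its mean, the precision-weighted average.
Prior precision 1/σ₀² = 1/25 = 0.04; data precision n/σ² = 5/4 = 1.25.
θ̂ = (0.04·7 + 1.25·7.7) / (0.04 + 1.25) = 9.905/1.29 = 1981/258 ≈ 7.6783.

θ̂_MAP = 7.6783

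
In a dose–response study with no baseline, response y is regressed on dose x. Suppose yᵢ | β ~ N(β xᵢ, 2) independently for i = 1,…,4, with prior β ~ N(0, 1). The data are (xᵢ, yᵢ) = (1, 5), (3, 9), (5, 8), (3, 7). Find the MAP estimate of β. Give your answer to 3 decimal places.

log p(β | y) = −Σ(yᵢ − βxᵢ)²/(2·2) − β²/(2·1) + const.
Setting the derivative to zero: Σxᵢ(yᵢ − βxᵢ)/2 − β/1 = 0, so β = Σxᵢyᵢ / (Σxᵢ² + σ²/τ²).
Σxᵢyᵢ = 1·5 + 3·9 + 5·8 + 3·7 = 93; Σxᵢ² = 44; σ²/τ² = 2.
β̂_MAP = 93 / (44 + 2) = 93/46 ≈ 2.022.

β̂_MAP = 2.022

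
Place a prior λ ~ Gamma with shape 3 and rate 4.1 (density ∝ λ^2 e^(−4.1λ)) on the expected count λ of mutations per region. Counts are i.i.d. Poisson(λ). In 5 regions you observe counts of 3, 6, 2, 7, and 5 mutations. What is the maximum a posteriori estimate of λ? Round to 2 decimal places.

Σxᵢ = 3+6+2+7+5 = 23, with n = 5.
Posterior ∝ λ^2e^(−4.1λ) · λ^23e^(−5λ) = λ^25e^(−9.1λ), i.e. Gamma(shape=26, rate=9.1).
The mode of a Gamma(a, b) with a ≥ 1 (shape–rate) is (a−1)/b = 25/9.1 ≈ 2.75.

λ̂_MAP = 2.75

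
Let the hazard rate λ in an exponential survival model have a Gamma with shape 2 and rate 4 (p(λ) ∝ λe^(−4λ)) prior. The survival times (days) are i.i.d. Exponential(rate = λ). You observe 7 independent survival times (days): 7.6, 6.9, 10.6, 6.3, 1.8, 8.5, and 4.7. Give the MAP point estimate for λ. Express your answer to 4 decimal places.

The Exponential(rate=λ) likelihood is ∝ λ^n e^(−λΣtᵢ). Here n = 7 and Σtᵢ = 7.6 + 6.9 + 10.6 + 6.3 + 1.8 + 8.5 + 4.7 = 46.4.
Posterior ∝ λe^(−4λ) · λ^7e^(−46.4λ) = λ^8e^(−50.4λ), i.e. Gamma(9, 50.4).
Mode = (a−1)/b = 8/50.4 ≈ 0.1587.

λ̂_MAP = 0.1587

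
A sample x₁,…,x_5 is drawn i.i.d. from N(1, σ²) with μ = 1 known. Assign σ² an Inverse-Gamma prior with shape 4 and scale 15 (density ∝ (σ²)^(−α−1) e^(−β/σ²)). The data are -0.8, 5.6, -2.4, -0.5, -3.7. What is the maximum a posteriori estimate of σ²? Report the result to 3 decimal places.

σ̂²_MAP = 6.020

Sum of squared deviations about the known mean: SS = (-0.8−1)² + (5.6−1)² + (-2.4−1)² + (-0.5−1)² + (-3.7−1)² = 60.3.
The Normal likelihood contributes (σ²)^(−n/2) exp(−SS/(2σ²)), so the posterior is Inverse-Gamma(α + n/2, β + SS/2) = Inverse-Gamma(6.5, 45.15).
The mode of Inverse-Gamma(a, b) is b/(a+1) = 45.15/7.5 ≈ 6.020.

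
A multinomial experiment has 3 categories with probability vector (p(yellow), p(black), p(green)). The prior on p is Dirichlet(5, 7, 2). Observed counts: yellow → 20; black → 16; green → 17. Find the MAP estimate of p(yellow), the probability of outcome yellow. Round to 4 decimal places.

MAP estimate of p(yellow) = 0.3750

The posterior is Dirichlet(αᵢ + nᵢ) = Dirichlet(25, 23, 19).
For a Dirichlet(a₁,…,a_K) with all aᵢ > 1, the mode has j-th component (aⱼ − 1)/(Σaᵢ − K).
Here Σaᵢ = 67 and K = 3, so p(yellow) = (25 − 1)/(67 − 3) = 24/64 ≈ 0.3750.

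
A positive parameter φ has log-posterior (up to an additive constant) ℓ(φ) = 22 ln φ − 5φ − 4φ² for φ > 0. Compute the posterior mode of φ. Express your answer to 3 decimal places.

φ̂_MAP = 1.375

ℓ'(φ) = 22/φ − 5 − 8φ. Setting this to zero and multiplying by φ: 8φ² + 5φ − 22 = 0.
φ = (−5 + √(5² + 4·8·22)) / (2·8) = (−5 + √729) / 16 = (−5 + 27)/16 = 11/8.
ℓ''(φ) = −22/φ² − 8 < 0, confirming a maximum.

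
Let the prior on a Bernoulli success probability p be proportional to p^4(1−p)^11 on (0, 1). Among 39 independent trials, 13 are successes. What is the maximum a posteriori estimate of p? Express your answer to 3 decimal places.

The prior density ∝ p^4(1−p)^11 is the kernel of Beta(5, 12).
Data: 13 successes in 39 trials. The binomial likelihood contributes p^13(1−p)^26, so the posterior is Beta(5+13, 12+26) = Beta(18, 38).
For Beta(a, b) with a, b > 1 the mode is (a−1)/(a+b−2) = 17/54 ≈ 0.315.

p̂_MAP = 0.315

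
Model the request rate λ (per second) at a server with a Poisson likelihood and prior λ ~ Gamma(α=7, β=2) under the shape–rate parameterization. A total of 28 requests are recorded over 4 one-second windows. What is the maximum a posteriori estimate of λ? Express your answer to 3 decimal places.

Σxᵢ = 28, n = 4.
Posterior ∝ λ^6e^(−2λ) · λ^28e^(−4λ) = λ^34e^(−6λ), i.e. Gamma(shape=35, rate=6).
The mode of a Gamma(a, b) with a ≥ 1 (shape–rate) is (a−1)/b = 34/6 ≈ 5.667.

λ̂_MAP = 5.667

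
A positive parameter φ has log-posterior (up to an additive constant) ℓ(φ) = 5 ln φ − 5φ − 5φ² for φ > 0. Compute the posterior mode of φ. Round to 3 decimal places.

ℓ'(φ) = 5/φ − 5 − 10φ. Setting this to zero and multiplying by φ: 10φ² + 5φ − 5 = 0.
φ = (−5 + √(5² + 4·10·5)) / (2·10) = (−5 + √225) / 20 = (−5 + 15)/20 = 1/2.
ℓ''(φ) = −5/φ² − 10 < 0, confirming a maximum.

φ̂_MAP = 0.500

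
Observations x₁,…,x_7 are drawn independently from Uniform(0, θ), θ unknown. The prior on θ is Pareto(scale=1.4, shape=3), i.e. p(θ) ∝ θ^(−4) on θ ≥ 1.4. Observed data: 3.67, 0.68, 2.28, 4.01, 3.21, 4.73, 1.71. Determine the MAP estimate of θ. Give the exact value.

θ̂_MAP = 4.73

The Uniform(0, θ) likelihood is θ^(−n) for θ ≥ max(xᵢ), zero otherwise. Here max(xᵢ) = 4.73.
Posterior ∝ θ^(−4) · θ^(−7) = θ^(−11) on θ ≥ max(1.4, 4.73) = 4.73.
This density is strictly decreasing in θ, so the posterior mode lies at the lower boundary of the support.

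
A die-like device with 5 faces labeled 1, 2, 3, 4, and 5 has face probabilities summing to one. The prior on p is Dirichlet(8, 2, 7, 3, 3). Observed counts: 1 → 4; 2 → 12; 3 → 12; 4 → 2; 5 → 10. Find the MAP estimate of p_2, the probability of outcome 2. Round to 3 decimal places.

The posterior is Dirichlet(αᵢ + nᵢ) = Dirichlet(12, 14, 19, 5, 13).
For a Dirichlet(a₁,…,a_K) with all aᵢ > 1, the mode has j-th component (aⱼ − 1)/(Σaᵢ − K).
Here Σaᵢ = 63 and K = 5, so p_2 = (14 − 1)/(63 − 5) = 13/58 ≈ 0.224.

MAP estimate: 0.224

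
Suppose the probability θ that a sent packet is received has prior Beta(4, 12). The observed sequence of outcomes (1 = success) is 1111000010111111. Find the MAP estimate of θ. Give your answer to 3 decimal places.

θ̂_MAP = 0.467

Prior: Beta(4, 12).
Data: 11 successes in 16 trials (from the sequence). The binomial likelihood contributes θ^11(1−θ)^5, so the posterior is Beta(4+11, 12+5) = Beta(15, 17).
For Beta(a, b) with a, b > 1 the mode is (a−1)/(a+b−2) = 14/30 ≈ 0.467.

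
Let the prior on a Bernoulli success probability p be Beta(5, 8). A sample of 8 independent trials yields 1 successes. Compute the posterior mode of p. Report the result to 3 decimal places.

Prior: Beta(5, 8).
Data: 1 success in 8 trials. The binomial likelihood contributes p(1−p)^7, so the posterior is Beta(5+1, 8+7) = Beta(6, 15).
For Beta(a, b) with a, b > 1 the mode is (a−1)/(a+b−2) = 5/19 ≈ 0.263.

p̂_MAP = 0.263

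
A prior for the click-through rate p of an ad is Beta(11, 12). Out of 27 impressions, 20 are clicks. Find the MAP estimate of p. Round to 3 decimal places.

Prior: Beta(11, 12).
Data: 20 successes in 27 trials. The binomial likelihood contributes p^20(1−p)^7, so the posterior is Beta(11+20, 12+7) = Beta(31, 19).
For Beta(a, b) with a, b > 1 the mode is (a−1)/(a+b−2) = 30/48 ≈ 0.625.

p̂_MAP = 0.625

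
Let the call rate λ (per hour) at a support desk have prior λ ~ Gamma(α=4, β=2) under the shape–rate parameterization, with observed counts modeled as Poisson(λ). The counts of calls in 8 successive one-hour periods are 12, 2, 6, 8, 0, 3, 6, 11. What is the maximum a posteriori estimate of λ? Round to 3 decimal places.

λ̂_MAP = 5.100

Σxᵢ = 12+2+6+8+0+3+6+11 = 48, with n = 8.
Posterior ∝ λ^3e^(−2λ) · λ^48e^(−8λ) = λ^51e^(−10λ), i.e. Gamma(shape=52, rate=10).
The mode of a Gamma(a, b) with a ≥ 1 (shape–rate) is (a−1)/b = 51/10 ≈ 5.100.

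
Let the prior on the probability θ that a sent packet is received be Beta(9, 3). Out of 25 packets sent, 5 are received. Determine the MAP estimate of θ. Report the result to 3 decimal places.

Prior: Beta(9, 3).
Data: 5 successes in 25 trials. The binomial likelihood contributes θ^5(1−θ)^20, so the posterior is Beta(9+5, 3+20) = Beta(14, 23).
For Beta(a, b) with a, b > 1 the mode is (a−1)/(a+b−2) = 13/35 ≈ 0.371.

θ̂_MAP = 0.371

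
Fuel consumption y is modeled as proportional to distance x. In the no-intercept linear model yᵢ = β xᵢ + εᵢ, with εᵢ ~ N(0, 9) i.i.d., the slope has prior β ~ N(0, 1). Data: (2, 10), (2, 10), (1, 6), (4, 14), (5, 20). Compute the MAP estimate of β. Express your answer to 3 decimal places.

β̂_MAP = 3.424

log p(β | y) = −Σ(yᵢ − βxᵢ)²/(2·9) − β²/(2·1) + const.
Setting the derivative to zero: Σxᵢ(yᵢ − βxᵢ)/9 − β/1 = 0, so β = Σxᵢyᵢ / (Σxᵢ² + σ²/τ²).
Σxᵢyᵢ = 2·10 + 2·10 + 1·6 + 4·14 + 5·20 = 202; Σxᵢ² = 50; σ²/τ² = 9.
β̂_MAP = 202 / (50 + 9) = 202/59 ≈ 3.424.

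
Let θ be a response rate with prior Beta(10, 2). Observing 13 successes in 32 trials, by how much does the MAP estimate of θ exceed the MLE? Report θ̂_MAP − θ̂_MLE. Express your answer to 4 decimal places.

MAP − MLE = 0.1176

Posterior is Beta(23, 21); MAP = (23−1)/(44−2) = 22/42 ≈ 0.52381.
MLE ignores the prior: θ̂_MLE = k/n = 13/32 ≈ 0.40625.
Difference = 22/42 − 13/32 = 79/672 ≈ 0.1176.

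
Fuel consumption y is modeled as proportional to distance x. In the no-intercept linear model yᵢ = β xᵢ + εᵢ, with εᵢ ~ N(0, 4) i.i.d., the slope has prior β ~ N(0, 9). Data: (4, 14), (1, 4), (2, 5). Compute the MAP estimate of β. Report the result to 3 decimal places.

log p(β | y) = −Σ(yᵢ − βxᵢ)²/(2·4) − β²/(2·9) + const.
Setting the derivative to zero: Σxᵢ(yᵢ − βxᵢ)/4 − β/9 = 0, so β = Σxᵢyᵢ / (Σxᵢ² + σ²/τ²).
Σxᵢyᵢ = 4·14 + 1·4 + 2·5 = 70; Σxᵢ² = 21; σ²/τ² = 4/9.
β̂_MAP = 70 / (21 + 4/9) = 70/(193/9) = 630/193 ≈ 3.264.

β̂_MAP = 3.264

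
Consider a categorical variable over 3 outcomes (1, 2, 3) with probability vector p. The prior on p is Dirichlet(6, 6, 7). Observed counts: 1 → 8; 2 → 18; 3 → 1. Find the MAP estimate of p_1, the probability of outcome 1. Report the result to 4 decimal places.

The posterior is Dirichlet(αᵢ + nᵢ) = Dirichlet(14, 24, 8).
For a Dirichlet(a₁,…,a_K) with all aᵢ > 1, the mode has j-th component (aⱼ − 1)/(Σaᵢ − K).
Here Σaᵢ = 46 and K = 3, so p_1 = (14 − 1)/(46 − 3) = 13/43 ≈ 0.3023.

MAP estimate: 0.3023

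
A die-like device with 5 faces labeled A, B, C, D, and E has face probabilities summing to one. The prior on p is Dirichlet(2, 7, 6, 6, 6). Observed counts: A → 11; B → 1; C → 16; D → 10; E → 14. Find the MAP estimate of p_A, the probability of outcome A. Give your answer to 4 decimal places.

The posterior is Dirichlet(αᵢ + nᵢ) = Dirichlet(13, 8, 22, 16, 20).
For a Dirichlet(a₁,…,a_K) with all aᵢ > 1, the mode has j-th component (aⱼ − 1)/(Σaᵢ − K).
Here Σaᵢ = 79 and K = 5, so p_A = (13 − 1)/(79 − 5) = 12/74 ≈ 0.1622.

MAP estimate of p_A = 0.1622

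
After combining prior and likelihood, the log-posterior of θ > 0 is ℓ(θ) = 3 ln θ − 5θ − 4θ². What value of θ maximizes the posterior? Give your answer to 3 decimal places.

θ̂_MAP = 0.375

ℓ'(θ) = 3/θ − 5 − 8θ. Setting this to zero and multiplying by θ: 8θ² + 5θ − 3 = 0.
θ = (−5 + √(5² + 4·8·3)) / (2·8) = (−5 + √121) / 16 = (−5 + 11)/16 = 3/8.
ℓ''(θ) = −3/θ² − 8 < 0, confirming a maximum.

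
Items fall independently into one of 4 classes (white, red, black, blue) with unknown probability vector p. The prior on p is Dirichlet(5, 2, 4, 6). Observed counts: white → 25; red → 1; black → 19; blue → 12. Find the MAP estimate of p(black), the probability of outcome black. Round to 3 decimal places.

MAP estimate of p(black) = 0.314

The posterior is Dirichlet(αᵢ + nᵢ) = Dirichlet(30, 3, 23, 18).
For a Dirichlet(a₁,…,a_K) with all aᵢ > 1, the mode has j-th component (aⱼ − 1)/(Σaᵢ − K).
Here Σaᵢ = 74 and K = 4, so p(black) = (23 − 1)/(74 − 4) = 22/70 ≈ 0.314.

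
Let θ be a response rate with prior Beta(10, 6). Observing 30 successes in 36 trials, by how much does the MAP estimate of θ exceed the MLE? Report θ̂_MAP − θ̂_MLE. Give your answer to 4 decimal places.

MAP − MLE = -0.0533

Posterior is Beta(40, 12); MAP = (40−1)/(52−2) = 39/50 ≈ 0.78000.
MLE ignores the prior: θ̂_MLE = k/n = 30/36 ≈ 0.83333.
Difference = 39/50 − 30/36 = -4/75 ≈ -0.0533.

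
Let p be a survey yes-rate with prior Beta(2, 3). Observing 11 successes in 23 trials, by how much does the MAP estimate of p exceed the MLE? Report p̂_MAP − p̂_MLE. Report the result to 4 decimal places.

Posterior is Beta(13, 15); MAP = (13−1)/(28−2) = 12/26 ≈ 0.46154.
MLE ignores the prior: p̂_MLE = k/n = 11/23 ≈ 0.47826.
Difference = 12/26 − 11/23 = -5/299 ≈ -0.0167.

MAP − MLE = -0.0167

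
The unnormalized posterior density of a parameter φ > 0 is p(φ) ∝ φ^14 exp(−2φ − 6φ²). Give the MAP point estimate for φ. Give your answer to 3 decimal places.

ℓ'(φ) = 14/φ − 2 − 12φ. Setting this to zero and multiplying by φ: 12φ² + 2φ − 14 = 0.
φ = (−2 + √(2² + 4·12·14)) / (2·12) = (−2 + √676) / 24 = (−2 + 26)/24 = 1.
ℓ''(φ) = −14/φ² − 12 < 0, confirming a maximum.

φ̂_MAP = 1.000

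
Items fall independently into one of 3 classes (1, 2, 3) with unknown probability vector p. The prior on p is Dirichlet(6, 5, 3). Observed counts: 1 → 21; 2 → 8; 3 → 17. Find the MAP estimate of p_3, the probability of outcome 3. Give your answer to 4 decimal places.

MAP estimate: 0.3333

The posterior is Dirichlet(αᵢ + nᵢ) = Dirichlet(27, 13, 20).
For a Dirichlet(a₁,…,a_K) with all aᵢ > 1, the mode has j-th component (aⱼ − 1)/(Σaᵢ − K).
Here Σaᵢ = 60 and K = 3, so p_3 = (20 − 1)/(60 − 3) = 19/57 ≈ 0.3333.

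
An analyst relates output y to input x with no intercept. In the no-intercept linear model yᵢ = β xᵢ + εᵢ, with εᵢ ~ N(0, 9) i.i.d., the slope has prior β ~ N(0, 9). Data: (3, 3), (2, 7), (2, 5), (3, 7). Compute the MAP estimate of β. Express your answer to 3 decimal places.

β̂_MAP = 2.000

log p(β | y) = −Σ(yᵢ − βxᵢ)²/(2·9) − β²/(2·9) + const.
Setting the derivative to zero: Σxᵢ(yᵢ − βxᵢ)/9 − β/9 = 0, so β = Σxᵢyᵢ / (Σxᵢ² + σ²/τ²).
Σxᵢyᵢ = 3·3 + 2·7 + 2·5 + 3·7 = 54; Σxᵢ² = 26; σ²/τ² = 1.
β̂_MAP = 54 / (26 + 1) = 54/27 ≈ 2.000.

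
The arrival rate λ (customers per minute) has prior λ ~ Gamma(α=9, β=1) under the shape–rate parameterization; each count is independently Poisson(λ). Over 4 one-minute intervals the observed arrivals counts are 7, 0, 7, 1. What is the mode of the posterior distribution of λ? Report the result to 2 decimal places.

Σxᵢ = 7+0+7+1 = 15, with n = 4.
Posterior ∝ λ^8e^(−1λ) · λ^15e^(−4λ) = λ^23e^(−5λ), i.e. Gamma(shape=24, rate=5).
The mode of a Gamma(a, b) with a ≥ 1 (shape–rate) is (a−1)/b = 23/5 ≈ 4.60.

λ̂_MAP = 4.60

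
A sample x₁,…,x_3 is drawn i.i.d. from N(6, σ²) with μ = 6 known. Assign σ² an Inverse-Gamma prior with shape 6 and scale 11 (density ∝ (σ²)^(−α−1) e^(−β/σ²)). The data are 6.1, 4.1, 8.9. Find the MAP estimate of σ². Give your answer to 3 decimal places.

Sum of squared deviations about the known mean: SS = (6.1−6)² + (4.1−6)² + (8.9−6)² = 12.03.
The Normal likelihood contributes (σ²)^(−n/2) exp(−SS/(2σ²)), so the posterior is Inverse-Gamma(α + n/2, β + SS/2) = Inverse-Gamma(7.5, 17.015).
The mode of Inverse-Gamma(a, b) is b/(a+1) = 17.015/8.5 ≈ 2.002.

σ̂²_MAP = 2.002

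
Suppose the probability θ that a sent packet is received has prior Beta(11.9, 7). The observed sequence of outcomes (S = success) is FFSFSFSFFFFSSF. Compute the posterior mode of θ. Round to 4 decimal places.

Prior: Beta(11.9, 7).
Data: 5 successes in 14 trials (from the sequence). The binomial likelihood contributes θ^5(1−θ)^9, so the posterior is Beta(11.9+5, 7+9) = Beta(16.9, 16).
For Beta(a, b) with a, b > 1 the mode is (a−1)/(a+b−2) = 15.9/30.9 ≈ 0.5146.

θ̂_MAP = 0.5146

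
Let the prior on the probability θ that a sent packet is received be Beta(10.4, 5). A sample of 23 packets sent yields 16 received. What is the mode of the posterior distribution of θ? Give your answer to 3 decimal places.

Prior: Beta(10.4, 5).
Data: 16 successes in 23 trials. The binomial likelihood contributes θ^16(1−θ)^7, so the posterior is Beta(10.4+16, 5+7) = Beta(26.4, 12).
For Beta(a, b) with a, b > 1 the mode is (a−1)/(a+b−2) = 25.4/36.4 ≈ 0.698.

θ̂_MAP = 0.698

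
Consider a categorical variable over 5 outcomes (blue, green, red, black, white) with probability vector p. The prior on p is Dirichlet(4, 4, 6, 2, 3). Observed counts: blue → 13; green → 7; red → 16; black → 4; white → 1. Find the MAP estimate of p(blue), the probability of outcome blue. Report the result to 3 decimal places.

The posterior is Dirichlet(αᵢ + nᵢ) = Dirichlet(17, 11, 22, 6, 4).
For a Dirichlet(a₁,…,a_K) with all aᵢ > 1, the mode has j-th component (aⱼ − 1)/(Σaᵢ − K).
Here Σaᵢ = 60 and K = 5, so p(blue) = (17 − 1)/(60 − 5) = 16/55 ≈ 0.291.

MAP estimate of p(blue) = 0.291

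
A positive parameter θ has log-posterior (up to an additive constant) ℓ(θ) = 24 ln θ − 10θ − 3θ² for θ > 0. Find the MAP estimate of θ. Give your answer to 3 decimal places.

ℓ'(θ) = 24/θ − 10 − 6θ. Setting this to zero and multiplying by θ: 6θ² + 10θ − 24 = 0.
θ = (−10 + √(10² + 4·6·24)) / (2·6) = (−10 + √676) / 12 = (−10 + 26)/12 = 4/3.
ℓ''(θ) = −24/θ² − 6 < 0, confirming a maximum.

θ̂_MAP = 1.333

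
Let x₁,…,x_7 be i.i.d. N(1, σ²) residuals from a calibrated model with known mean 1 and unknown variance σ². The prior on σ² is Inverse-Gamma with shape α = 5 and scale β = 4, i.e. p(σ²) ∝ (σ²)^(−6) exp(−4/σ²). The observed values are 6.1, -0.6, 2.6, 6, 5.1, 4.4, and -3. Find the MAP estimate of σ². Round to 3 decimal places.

Sum of squared deviations about the known mean: SS = (6.1−1)² + (-0.6−1)² + (2.6−1)² + (6−1)² + (5.1−1)² + (4.4−1)² + (-3−1)² = 100.5.
The Normal likelihood contributes (σ²)^(−n/2) exp(−SS/(2σ²)), so the posterior is Inverse-Gamma(α + n/2, β + SS/2) = Inverse-Gamma(8.5, 54.25).
The mode of Inverse-Gamma(a, b) is b/(a+1) = 54.25/9.5 ≈ 5.711.

σ̂²_MAP = 5.711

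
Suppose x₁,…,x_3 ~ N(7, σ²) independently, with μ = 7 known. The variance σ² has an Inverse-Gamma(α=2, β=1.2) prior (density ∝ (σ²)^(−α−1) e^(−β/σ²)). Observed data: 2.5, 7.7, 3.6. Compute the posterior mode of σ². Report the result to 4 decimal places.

σ̂²_MAP = 3.8556

Sum of squared deviations about the known mean: SS = (2.5−7)² + (7.7−7)² + (3.6−7)² = 32.3.
The Normal likelihood contributes (σ²)^(−n/2) exp(−SS/(2σ²)), so the posterior is Inverse-Gamma(α + n/2, β + SS/2) = Inverse-Gamma(3.5, 17.35).
The mode of Inverse-Gamma(a, b) is b/(a+1) = 17.35/4.5 ≈ 3.8556.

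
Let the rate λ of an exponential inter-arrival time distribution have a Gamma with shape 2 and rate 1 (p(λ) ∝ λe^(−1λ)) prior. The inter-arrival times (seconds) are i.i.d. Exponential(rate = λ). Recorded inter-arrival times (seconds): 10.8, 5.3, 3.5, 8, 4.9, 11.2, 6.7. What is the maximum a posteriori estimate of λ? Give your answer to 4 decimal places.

λ̂_MAP = 0.1556

The Exponential(rate=λ) likelihood is ∝ λ^n e^(−λΣtᵢ). Here n = 7 and Σtᵢ = 10.8 + 5.3 + 3.5 + 8 + 4.9 + 11.2 + 6.7 = 50.4.
Posterior ∝ λe^(−1λ) · λ^7e^(−50.4λ) = λ^8e^(−51.4λ), i.e. Gamma(9, 51.4).
Mode = (a−1)/b = 8/51.4 ≈ 0.1556.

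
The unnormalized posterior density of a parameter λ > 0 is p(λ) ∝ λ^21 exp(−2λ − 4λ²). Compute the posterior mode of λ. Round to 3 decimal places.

λ̂_MAP = 1.500

ℓ'(λ) = 21/λ − 2 − 8λ. Setting this to zero and multiplying by λ: 8λ² + 2λ − 21 = 0.
λ = (−2 + √(2² + 4·8·21)) / (2·8) = (−2 + √676) / 16 = (−2 + 26)/16 = 3/2.
ℓ''(λ) = −21/λ² − 8 < 0, confirming a maximum.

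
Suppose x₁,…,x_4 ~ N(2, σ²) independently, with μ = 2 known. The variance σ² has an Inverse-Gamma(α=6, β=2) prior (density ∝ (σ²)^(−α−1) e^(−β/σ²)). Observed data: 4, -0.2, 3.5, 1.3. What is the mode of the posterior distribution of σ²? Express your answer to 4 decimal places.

Sum of squared deviations about the known mean: SS = (4−2)² + (-0.2−2)² + (3.5−2)² + (1.3−2)² = 11.58.
The Normal likelihood contributes (σ²)^(−n/2) exp(−SS/(2σ²)), so the posterior is Inverse-Gamma(α + n/2, β + SS/2) = Inverse-Gamma(8, 7.79).
The mode of Inverse-Gamma(a, b) is b/(a+1) = 7.79/9 ≈ 0.8656.

σ̂²_MAP = 0.8656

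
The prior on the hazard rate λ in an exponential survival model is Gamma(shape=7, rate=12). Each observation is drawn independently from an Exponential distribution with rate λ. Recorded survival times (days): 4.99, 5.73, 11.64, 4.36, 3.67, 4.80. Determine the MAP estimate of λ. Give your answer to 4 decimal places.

The Exponential(rate=λ) likelihood is ∝ λ^n e^(−λΣtᵢ). Here n = 6 and Σtᵢ = 4.99 + 5.73 + 11.64 + 4.36 + 3.67 + 4.80 = 35.19.
Posterior ∝ λ^6e^(−12λ) · λ^6e^(−35.19λ) = λ^12e^(−47.19λ), i.e. Gamma(13, 47.19).
Mode = (a−1)/b = 12/47.19 ≈ 0.2543.

λ̂_MAP = 0.2543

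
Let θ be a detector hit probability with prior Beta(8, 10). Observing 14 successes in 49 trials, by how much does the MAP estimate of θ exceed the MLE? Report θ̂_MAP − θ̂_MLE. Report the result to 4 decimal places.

Posterior is Beta(22, 45); MAP = (22−1)/(67−2) = 21/65 ≈ 0.32308.
MLE ignores the prior: θ̂_MLE = k/n = 14/49 ≈ 0.28571.
Difference = 21/65 − 14/49 = 17/455 ≈ 0.0374.

MAP − MLE = 0.0374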